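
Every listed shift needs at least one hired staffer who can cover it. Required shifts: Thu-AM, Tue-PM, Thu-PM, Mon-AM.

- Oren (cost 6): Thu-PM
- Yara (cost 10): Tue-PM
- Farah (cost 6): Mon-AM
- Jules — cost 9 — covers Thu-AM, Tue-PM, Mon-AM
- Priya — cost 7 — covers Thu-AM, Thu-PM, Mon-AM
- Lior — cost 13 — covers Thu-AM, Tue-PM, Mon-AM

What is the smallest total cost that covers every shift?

The greedy cost-per-new-shift heuristic would pick Priya and Jules for 16, but a cheaper cover exists.
Choose Oren and Jules: together they cover Thu-AM, Tue-PM, Thu-PM, Mon-AM — every shift.
Total cost: 6 + 9 = 15.
No cover costs less than 15.

15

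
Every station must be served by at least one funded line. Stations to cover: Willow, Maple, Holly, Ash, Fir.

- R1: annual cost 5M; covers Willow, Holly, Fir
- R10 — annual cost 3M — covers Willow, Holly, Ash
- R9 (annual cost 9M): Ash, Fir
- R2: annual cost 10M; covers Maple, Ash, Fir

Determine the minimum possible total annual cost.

13

The greedy cost-per-new-station heuristic would pick R10, R1, and R2 for 18, but a cheaper cover exists.
Choose R10 and R2: together they cover Willow, Maple, Holly, Ash, Fir — every station.
Total annual cost: 3 + 10 = 13.
No cover costs less than 13.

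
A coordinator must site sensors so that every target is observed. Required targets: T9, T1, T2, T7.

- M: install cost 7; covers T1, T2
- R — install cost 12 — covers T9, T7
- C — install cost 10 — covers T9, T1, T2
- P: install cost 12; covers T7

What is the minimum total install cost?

19

Choose M and R: together they cover T9, T1, T2, T7 — every target.
Total install cost: 7 + 12 = 19.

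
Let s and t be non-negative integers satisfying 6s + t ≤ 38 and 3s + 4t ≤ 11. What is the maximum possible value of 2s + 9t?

20

(s,t)=(1,2): 6·1+1·2=8≤38, 3·1+4·2=11≤11, objective 20.
(s,t)=(0,2): 6·0+1·2=2≤38, 3·0+4·2=8≤11, objective 18.
Maximum is 20 at (s,t)=(1,2).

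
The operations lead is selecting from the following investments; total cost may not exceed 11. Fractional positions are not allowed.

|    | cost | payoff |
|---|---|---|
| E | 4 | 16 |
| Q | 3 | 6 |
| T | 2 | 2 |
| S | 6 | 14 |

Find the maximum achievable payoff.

30

Take E and S: cost 4 + 6 = 10 ≤ 11, payoff 16 + 14 = 30.
No other feasible combination does better.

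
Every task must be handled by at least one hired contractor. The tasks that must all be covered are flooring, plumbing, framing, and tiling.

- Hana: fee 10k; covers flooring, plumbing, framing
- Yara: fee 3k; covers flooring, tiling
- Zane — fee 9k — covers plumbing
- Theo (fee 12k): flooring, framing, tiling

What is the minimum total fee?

13

Choose Hana and Yara: together they cover flooring, plumbing, framing, tiling — every task.
Total fee: 10 + 3 = 13.
No cover costs less than 13.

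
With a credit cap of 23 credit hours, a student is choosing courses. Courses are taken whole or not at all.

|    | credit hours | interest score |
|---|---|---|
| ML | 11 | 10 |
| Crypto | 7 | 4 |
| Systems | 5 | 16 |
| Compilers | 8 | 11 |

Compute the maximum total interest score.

31

Allowing fractional choices, the relaxed optimum would be about 36.1, but courses are indivisible.
ML + Crypto + Systems: credit hours 11 + 7 + 5 = 23 ≤ 23, interest score 10 + 4 + 16 = 30.
Systems + Compilers: credit hours 5 + 8 = 13 ≤ 23, interest score 16 + 11 = 27.
Crypto + Systems + Compilers: credit hours 7 + 5 + 8 = 20 ≤ 23, interest score 4 + 16 + 11 = 31.
Best is Crypto, Systems, and Compilers with total interest score 31.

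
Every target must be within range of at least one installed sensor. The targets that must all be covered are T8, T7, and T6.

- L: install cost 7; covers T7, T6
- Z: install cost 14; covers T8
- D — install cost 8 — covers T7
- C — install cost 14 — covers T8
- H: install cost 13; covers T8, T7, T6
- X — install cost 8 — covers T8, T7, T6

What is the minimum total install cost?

8

X alone covers T8, T7, T6 — every target.
Total install cost: 8.
No cover costs less than 8.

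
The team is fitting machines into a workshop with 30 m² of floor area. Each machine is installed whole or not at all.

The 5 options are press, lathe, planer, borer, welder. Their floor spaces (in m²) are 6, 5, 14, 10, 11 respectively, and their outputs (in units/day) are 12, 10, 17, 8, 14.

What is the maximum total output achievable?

41

Allowing fractional choices, the relaxed optimum would be about 45.7, but machines are indivisible.
press + planer + borer: floor space 6 + 14 + 10 = 30 ≤ 30, output 12 + 17 + 8 = 37.
press + lathe + planer: floor space 6 + 5 + 14 = 25 ≤ 30, output 12 + 10 + 17 = 39.
lathe + planer + welder: floor space 5 + 14 + 11 = 30 ≤ 30, output 10 + 17 + 14 = 41.
Best is lathe, planer, and welder with total output 41.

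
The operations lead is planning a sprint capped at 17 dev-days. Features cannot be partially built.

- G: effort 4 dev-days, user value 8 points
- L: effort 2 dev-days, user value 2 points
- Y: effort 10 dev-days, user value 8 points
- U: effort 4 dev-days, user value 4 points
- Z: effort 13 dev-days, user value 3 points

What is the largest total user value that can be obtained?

18

Allowing fractional choices, the relaxed optimum would be about 19.6, but features are indivisible.
G + Y: effort 4 + 10 = 14 ≤ 17, user value 8 + 8 = 16.
G + L + U: effort 4 + 2 + 4 = 10 ≤ 17, user value 8 + 2 + 4 = 14.
G + L + Y: effort 4 + 2 + 10 = 16 ≤ 17, user value 8 + 2 + 8 = 18.
Best is G, L, and Y with total user value 18.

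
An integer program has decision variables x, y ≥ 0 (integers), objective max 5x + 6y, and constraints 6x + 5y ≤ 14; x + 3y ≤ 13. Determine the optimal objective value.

Relaxing integrality, the LP optimum is 16.80 at (x,y) = (0, 2.8), which is not an integer point.
(x,y)=(0,2): 6·0+5·2=10≤14, 1·0+3·2=6≤13, objective 12.
(x,y)=(1,1): 6·1+5·1=11≤14, 1·1+3·1=4≤13, objective 11.
(x,y)=(0,1): 6·0+5·1=5≤14, 1·0+3·1=3≤13, objective 6.
No feasible integer point exceeds 12.

12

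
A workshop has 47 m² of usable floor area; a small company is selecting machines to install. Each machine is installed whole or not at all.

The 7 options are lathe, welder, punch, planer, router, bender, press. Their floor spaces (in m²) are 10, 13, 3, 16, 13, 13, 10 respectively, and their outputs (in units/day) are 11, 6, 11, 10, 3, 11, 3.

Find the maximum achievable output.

43

lathe + welder + punch + bender: floor space 10 + 13 + 3 + 13 = 39 ≤ 47, output 11 + 6 + 11 + 11 = 39.
lathe + punch + planer + bender: floor space 10 + 3 + 16 + 13 = 42 ≤ 47, output 11 + 11 + 10 + 11 = 43.
Best is lathe, punch, planer, and bender with total output 43.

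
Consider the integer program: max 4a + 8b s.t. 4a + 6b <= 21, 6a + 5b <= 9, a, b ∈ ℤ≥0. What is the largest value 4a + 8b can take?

8

(a,b)=(0,1) is feasible, giving 8.
(a,b)=(1,0) is feasible, giving 4.
(a,b)=(0,0) is feasible, giving 0.
The best lattice point is (0,1), giving 8.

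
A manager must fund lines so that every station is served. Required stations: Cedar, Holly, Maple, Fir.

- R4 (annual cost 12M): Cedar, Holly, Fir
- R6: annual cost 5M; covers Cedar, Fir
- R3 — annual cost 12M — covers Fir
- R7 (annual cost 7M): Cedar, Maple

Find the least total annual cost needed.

Choose R4 and R7: together they cover Cedar, Holly, Maple, Fir — every station.
Total annual cost: 12 + 7 = 19.

19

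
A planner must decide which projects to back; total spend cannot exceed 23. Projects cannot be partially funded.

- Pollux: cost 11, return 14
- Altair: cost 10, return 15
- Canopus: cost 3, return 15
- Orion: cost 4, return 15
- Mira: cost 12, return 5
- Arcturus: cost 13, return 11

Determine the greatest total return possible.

45

This is a 0-1 knapsack instance.
Take Altair, Canopus, and Orion: cost 10 + 3 + 4 = 17 ≤ 23, return 15 + 15 + 15 = 45.
No other feasible combination does better.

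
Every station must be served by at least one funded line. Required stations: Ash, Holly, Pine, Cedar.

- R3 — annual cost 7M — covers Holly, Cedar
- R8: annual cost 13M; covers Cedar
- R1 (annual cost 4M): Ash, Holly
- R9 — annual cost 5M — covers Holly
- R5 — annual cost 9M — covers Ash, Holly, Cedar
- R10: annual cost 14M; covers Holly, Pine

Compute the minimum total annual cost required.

23

This is a weighted set-cover instance.
The greedy cost-per-new-station heuristic would pick R1, R3, and R10 for 25, but a cheaper cover exists.
Choose R5 and R10: together they cover Ash, Holly, Pine, Cedar — every station.
Total annual cost: 9 + 14 = 23.
No cover costs less than 23.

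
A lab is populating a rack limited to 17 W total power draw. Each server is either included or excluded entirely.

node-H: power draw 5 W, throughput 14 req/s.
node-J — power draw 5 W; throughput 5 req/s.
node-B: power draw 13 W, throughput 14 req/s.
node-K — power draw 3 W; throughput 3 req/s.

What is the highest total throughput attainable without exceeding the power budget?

22

node-H + node-J + node-K: power draw 5 + 5 + 3 = 13 ≤ 17, throughput 14 + 5 + 3 = 22.
node-H + node-J: power draw 5 + 5 = 10 ≤ 17, throughput 14 + 5 = 19.
node-H + node-K: power draw 5 + 3 = 8 ≤ 17, throughput 14 + 3 = 17.
Best is node-H, node-J, and node-K with total throughput 22.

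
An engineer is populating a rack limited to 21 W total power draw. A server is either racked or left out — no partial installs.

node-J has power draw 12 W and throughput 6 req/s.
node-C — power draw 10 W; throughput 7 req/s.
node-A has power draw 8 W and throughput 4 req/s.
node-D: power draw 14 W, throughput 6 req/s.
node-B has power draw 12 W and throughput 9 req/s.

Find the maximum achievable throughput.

13

node-A + node-B: power draw 8 + 12 = 20 ≤ 21, throughput 4 + 9 = 13.
node-C + node-A: power draw 10 + 8 = 18 ≤ 21, throughput 7 + 4 = 11.
node-J + node-A: power draw 12 + 8 = 20 ≤ 21, throughput 6 + 4 = 10.
Best is node-A and node-B with total throughput 13.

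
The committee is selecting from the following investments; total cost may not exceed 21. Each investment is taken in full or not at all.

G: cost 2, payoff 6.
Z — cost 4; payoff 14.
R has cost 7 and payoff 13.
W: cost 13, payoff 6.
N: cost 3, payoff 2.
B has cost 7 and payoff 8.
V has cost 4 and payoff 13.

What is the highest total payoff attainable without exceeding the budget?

48

G + Z + R + N + V: cost 2 + 4 + 7 + 3 + 4 = 20 ≤ 21, payoff 6 + 14 + 13 + 2 + 13 = 48.
G + Z + R + V: cost 2 + 4 + 7 + 4 = 17 ≤ 21, payoff 6 + 14 + 13 + 13 = 46.
G + Z + N + B + V: cost 2 + 4 + 3 + 7 + 4 = 20 ≤ 21, payoff 6 + 14 + 2 + 8 + 13 = 43.
Best is G, Z, R, N, and V with total payoff 48.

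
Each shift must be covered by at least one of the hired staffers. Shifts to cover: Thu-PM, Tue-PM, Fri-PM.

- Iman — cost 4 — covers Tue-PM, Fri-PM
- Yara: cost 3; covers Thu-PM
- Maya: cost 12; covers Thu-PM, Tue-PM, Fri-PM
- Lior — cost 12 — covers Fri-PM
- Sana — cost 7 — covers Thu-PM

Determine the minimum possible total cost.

7

Choose Iman and Yara: together they cover Thu-PM, Tue-PM, Fri-PM — every shift.
Total cost: 4 + 3 = 7.
No cover costs less than 7.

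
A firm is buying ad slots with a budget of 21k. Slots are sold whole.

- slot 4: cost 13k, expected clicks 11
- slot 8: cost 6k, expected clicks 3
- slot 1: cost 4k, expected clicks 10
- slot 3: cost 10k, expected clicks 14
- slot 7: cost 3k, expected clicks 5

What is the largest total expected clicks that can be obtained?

29

slot 8 + slot 1 + slot 3: cost 6 + 4 + 10 = 20 ≤ 21, expected clicks 3 + 10 + 14 = 27.
slot 1 + slot 3 + slot 7: cost 4 + 10 + 3 = 17 ≤ 21, expected clicks 10 + 14 + 5 = 29.
slot 4 + slot 1 + slot 7: cost 13 + 4 + 3 = 20 ≤ 21, expected clicks 11 + 10 + 5 = 26.
Best is slot 1, slot 3, and slot 7 with total expected clicks 29.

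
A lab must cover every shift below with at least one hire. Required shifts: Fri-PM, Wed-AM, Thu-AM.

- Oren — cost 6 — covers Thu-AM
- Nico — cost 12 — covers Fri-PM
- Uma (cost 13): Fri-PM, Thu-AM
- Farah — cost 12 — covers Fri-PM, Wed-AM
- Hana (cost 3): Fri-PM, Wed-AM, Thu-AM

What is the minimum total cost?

3

Hana alone covers Fri-PM, Wed-AM, Thu-AM — every shift.
Total cost: 3.
No cover costs less than 3.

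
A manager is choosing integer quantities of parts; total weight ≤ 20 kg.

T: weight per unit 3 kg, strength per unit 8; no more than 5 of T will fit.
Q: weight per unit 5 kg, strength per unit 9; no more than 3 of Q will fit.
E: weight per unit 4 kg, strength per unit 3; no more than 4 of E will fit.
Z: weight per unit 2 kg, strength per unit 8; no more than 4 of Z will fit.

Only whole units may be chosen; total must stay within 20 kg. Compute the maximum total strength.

This is a bounded integer knapsack.
Take 4×T and 4×Z: weight 20 ≤ 20, strength 4·8 + 4·8 = 64.
Z has the best ratio (8/2) and is taken to its limit of 4; remaining capacity is filled optimally with the others.

64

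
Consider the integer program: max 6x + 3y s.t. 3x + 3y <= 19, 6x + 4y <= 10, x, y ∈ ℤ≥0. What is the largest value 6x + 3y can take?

The continuous relaxation peaks at (1.67, 0) with value 10.00; rounding to a feasible lattice point costs some objective.
(x,y)=(1,1): 3·1+3·1=6≤19, 6·1+4·1=10≤10, objective 9.
(x,y)=(0,2): 3·0+3·2=6≤19, 6·0+4·2=8≤10, objective 6.
(x,y)=(1,0): 3·1+3·0=3≤19, 6·1+4·0=6≤10, objective 6.
No feasible integer point exceeds 9.

9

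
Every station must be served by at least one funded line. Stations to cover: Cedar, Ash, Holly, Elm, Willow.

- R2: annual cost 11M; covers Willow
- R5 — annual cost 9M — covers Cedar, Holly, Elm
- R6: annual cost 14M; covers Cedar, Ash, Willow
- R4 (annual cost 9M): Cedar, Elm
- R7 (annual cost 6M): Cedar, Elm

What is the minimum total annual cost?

23

Choose R5 and R6: together they cover Cedar, Ash, Holly, Elm, Willow — every station.
Total annual cost: 9 + 14 = 23.
No cover costs less than 23.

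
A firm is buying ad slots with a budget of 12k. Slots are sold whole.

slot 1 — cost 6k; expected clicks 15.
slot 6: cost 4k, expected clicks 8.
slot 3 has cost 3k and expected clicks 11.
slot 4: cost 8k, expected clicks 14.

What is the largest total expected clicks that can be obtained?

slot 1 + slot 6: cost 6 + 4 = 10 ≤ 12, expected clicks 15 + 8 = 23.
slot 3 + slot 4: cost 3 + 8 = 11 ≤ 12, expected clicks 11 + 14 = 25.
slot 1 + slot 3: cost 6 + 3 = 9 ≤ 12, expected clicks 15 + 11 = 26.
Best is slot 1 and slot 3 with total expected clicks 26.

26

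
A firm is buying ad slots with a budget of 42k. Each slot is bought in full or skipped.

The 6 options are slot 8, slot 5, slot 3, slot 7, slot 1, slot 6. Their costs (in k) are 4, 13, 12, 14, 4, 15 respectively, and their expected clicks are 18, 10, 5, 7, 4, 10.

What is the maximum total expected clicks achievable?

42

Allowing fractional choices, the relaxed optimum would be about 45.0, but ad slots are indivisible.
slot 8 + slot 5 + slot 1 + slot 6: cost 4 + 13 + 4 + 15 = 36 ≤ 42, expected clicks 18 + 10 + 4 + 10 = 42.
slot 8 + slot 7 + slot 1 + slot 6: cost 4 + 14 + 4 + 15 = 37 ≤ 42, expected clicks 18 + 7 + 4 + 10 = 39.
slot 8 + slot 5 + slot 7 + slot 1: cost 4 + 13 + 14 + 4 = 35 ≤ 42, expected clicks 18 + 10 + 7 + 4 = 39.
Best is slot 8, slot 5, slot 1, and slot 6 with total expected clicks 42.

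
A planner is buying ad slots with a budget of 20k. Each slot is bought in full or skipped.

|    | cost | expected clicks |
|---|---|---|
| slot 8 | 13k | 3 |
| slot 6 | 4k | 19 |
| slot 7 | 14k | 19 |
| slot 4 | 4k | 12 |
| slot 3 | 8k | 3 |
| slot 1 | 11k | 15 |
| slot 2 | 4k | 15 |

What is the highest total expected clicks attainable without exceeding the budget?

Take slot 6, slot 1, and slot 2: cost 4 + 11 + 4 = 19 ≤ 20, expected clicks 19 + 15 + 15 = 49.
No feasible combination exceeds this.

49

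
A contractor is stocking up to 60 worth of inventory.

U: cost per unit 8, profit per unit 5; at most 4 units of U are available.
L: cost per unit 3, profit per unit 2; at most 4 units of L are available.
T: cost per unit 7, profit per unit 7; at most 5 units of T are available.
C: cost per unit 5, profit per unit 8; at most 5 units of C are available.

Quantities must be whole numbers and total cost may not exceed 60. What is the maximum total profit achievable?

75

2×L, 4×T, and 5×C: cost 59 ≤ 60, profit 2·2 + 4·7 + 5·8 = 72.
5×T and 5×C: cost 60 ≤ 60, profit 5·7 + 5·8 = 75.
Best is 75.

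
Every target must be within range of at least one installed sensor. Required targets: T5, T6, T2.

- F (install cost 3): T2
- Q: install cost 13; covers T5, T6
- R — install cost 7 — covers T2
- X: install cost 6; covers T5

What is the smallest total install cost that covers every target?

The greedy cost-per-new-target heuristic would pick F, X, and Q for 22, but a cheaper cover exists.
Choose F and Q: together they cover T5, T6, T2 — every target.
Total install cost: 3 + 13 = 16.
No cover costs less than 16.

16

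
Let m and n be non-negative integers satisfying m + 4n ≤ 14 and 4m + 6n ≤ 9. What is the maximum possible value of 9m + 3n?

The continuous relaxation peaks at (2.25, 0) with value 20.25; rounding to a feasible lattice point costs some objective.
(m,n)=(2,0): 1·2+4·0=2≤14, 4·2+6·0=8≤9, objective 18.
(m,n)=(1,0): 1·1+4·0=1≤14, 4·1+6·0=4≤9, objective 9.
No feasible integer point exceeds 18.

18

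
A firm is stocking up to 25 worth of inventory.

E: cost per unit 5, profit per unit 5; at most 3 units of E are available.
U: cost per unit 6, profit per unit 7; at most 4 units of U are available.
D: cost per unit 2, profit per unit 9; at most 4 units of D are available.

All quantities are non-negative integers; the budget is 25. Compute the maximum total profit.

This is a bounded integer knapsack.
1×E, 2×U, and 4×D: cost 25 ≤ 25, profit 1·5 + 2·7 + 4·9 = 55.
2×E, 1×U, and 4×D: cost 24 ≤ 25, profit 2·5 + 1·7 + 4·9 = 53.
Best is 55.

55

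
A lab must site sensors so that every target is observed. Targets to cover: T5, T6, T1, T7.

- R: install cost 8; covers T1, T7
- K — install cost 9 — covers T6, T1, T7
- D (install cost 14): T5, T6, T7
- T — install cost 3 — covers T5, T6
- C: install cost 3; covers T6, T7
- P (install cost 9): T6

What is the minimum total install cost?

11

This is an integer covering problem.
The greedy cost-per-new-target heuristic would pick T, C, and R for 14, but a cheaper cover exists.
Choose R and T: together they cover T5, T6, T1, T7 — every target.
Total install cost: 8 + 3 = 11.
No cover costs less than 11.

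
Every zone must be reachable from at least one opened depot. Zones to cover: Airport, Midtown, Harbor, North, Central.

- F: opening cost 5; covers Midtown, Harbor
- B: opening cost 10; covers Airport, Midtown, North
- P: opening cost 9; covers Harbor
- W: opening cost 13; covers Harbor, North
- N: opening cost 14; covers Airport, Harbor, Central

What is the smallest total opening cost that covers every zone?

24

This is an integer covering problem.
Choose B and N: together they cover Airport, Midtown, Harbor, North, Central — every zone.
Total opening cost: 10 + 14 = 24.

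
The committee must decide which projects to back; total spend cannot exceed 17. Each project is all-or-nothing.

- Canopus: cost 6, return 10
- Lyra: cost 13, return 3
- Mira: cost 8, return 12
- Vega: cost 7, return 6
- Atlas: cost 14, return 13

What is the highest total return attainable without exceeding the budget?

Allowing fractional choices, the relaxed optimum would be about 24.8, but projects are indivisible.
Mira + Vega: cost 8 + 7 = 15 ≤ 17, return 12 + 6 = 18.
Canopus + Vega: cost 6 + 7 = 13 ≤ 17, return 10 + 6 = 16.
Canopus + Mira: cost 6 + 8 = 14 ≤ 17, return 10 + 12 = 22.
Best is Canopus and Mira with total return 22.

22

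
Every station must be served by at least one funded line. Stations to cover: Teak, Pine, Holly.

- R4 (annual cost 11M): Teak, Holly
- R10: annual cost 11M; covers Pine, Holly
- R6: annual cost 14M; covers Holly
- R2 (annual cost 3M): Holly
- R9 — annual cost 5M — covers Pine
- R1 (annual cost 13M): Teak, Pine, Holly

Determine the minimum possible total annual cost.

13

This is a weighted set-cover instance.
The greedy cost-per-new-station heuristic would pick R2, R9, and R4 for 19, but a cheaper cover exists.
R1 alone covers Teak, Pine, Holly — every station.
Total annual cost: 13.
No cover costs less than 13.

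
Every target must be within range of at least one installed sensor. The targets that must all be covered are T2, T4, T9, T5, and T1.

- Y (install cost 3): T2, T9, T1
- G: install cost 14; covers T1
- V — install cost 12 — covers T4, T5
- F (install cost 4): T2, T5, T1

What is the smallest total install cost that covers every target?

The greedy cost-per-new-target heuristic would pick Y, F, and V for 19, but a cheaper cover exists.
Choose Y and V: together they cover T2, T4, T9, T5, T1 — every target.
Total install cost: 3 + 12 = 15.
No cover costs less than 15.

15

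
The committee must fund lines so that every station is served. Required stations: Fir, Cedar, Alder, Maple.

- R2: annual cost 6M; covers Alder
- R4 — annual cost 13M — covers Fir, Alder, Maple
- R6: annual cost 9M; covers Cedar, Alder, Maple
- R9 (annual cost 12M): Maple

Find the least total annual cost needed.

Choose R4 and R6: together they cover Fir, Cedar, Alder, Maple — every station.
Total annual cost: 13 + 9 = 22.

22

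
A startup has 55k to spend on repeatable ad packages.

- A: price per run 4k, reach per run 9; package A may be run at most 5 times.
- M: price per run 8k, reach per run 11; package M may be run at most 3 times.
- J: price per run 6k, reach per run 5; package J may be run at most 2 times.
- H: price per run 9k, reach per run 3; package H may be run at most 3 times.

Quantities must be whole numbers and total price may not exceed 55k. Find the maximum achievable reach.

83

A has the best ratio (9/4); taking only A gives at most 5×9 = 45 (stopped by the supply cap of 5).
Mixing does better — 5×A, 3×M, and 1×J: price 50 ≤ 55, reach 5·9 + 3·11 + 1·5 = 83.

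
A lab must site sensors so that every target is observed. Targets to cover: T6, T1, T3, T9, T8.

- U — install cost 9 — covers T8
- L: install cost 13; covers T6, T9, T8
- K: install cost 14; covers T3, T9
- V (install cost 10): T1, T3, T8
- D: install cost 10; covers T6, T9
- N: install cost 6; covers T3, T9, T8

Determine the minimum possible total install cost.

20

The greedy cost-per-new-target heuristic would pick N, V, and D for 26, but a cheaper cover exists.
Choose V and D: together they cover T6, T1, T3, T9, T8 — every target.
Total install cost: 10 + 10 = 20.
No cover costs less than 20.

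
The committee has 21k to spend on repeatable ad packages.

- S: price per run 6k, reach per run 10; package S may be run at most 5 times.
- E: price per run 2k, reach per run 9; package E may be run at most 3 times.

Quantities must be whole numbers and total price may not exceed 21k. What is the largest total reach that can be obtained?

47

Take 2×S and 3×E: price 18 ≤ 21, reach 2·10 + 3·9 = 47.
E has the best ratio (9/2) and is taken to its limit of 3; remaining capacity is filled optimally with the others.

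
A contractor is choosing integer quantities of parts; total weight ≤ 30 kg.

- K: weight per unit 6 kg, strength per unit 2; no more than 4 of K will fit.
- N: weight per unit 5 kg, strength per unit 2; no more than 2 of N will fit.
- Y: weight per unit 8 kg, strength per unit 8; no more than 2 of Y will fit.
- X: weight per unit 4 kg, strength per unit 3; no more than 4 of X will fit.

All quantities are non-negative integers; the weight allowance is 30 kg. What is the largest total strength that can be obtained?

2×Y and 3×X: weight 28 ≤ 30, strength 2·8 + 3·3 = 25.
1×N, 2×Y, and 2×X: weight 29 ≤ 30, strength 1·2 + 2·8 + 2·3 = 24.
Best is 25.

25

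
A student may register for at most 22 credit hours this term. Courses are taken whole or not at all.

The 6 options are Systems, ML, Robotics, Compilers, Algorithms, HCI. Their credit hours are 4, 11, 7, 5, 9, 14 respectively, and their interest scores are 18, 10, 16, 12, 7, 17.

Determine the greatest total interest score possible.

46

Treat it as a binary knapsack problem.
Allowing fractional choices, the relaxed optimum would be about 53.3, but courses are indivisible.
Systems + Robotics + Compilers: credit hours 4 + 7 + 5 = 16 ≤ 22, interest score 18 + 16 + 12 = 46.
Systems + Robotics + Algorithms: credit hours 4 + 7 + 9 = 20 ≤ 22, interest score 18 + 16 + 7 = 41.
Systems + ML + Robotics: credit hours 4 + 11 + 7 = 22 ≤ 22, interest score 18 + 10 + 16 = 44.
Best is Systems, Robotics, and Compilers with total interest score 46.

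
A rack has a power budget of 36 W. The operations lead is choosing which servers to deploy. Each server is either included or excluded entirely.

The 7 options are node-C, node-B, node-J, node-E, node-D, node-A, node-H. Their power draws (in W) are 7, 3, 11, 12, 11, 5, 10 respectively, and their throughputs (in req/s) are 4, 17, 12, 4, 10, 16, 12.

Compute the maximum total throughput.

61

Allowing fractional choices, the relaxed optimum would be about 63.4, but servers are indivisible.
node-C + node-B + node-D + node-A + node-H: power draw 7 + 3 + 11 + 5 + 10 = 36 ≤ 36, throughput 4 + 17 + 10 + 16 + 12 = 59.
node-C + node-B + node-J + node-A + node-H: power draw 7 + 3 + 11 + 5 + 10 = 36 ≤ 36, throughput 4 + 17 + 12 + 16 + 12 = 61.
Best is node-C, node-B, node-J, node-A, and node-H with total throughput 61.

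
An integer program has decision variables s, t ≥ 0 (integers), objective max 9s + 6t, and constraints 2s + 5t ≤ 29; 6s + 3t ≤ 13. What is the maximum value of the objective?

24

Relaxing integrality, the LP optimum is 26.00 at (s,t) = (0, 4.33), which is not an integer point.
(s,t)=(0,4): 2·0+5·4=20≤29, 6·0+3·4=12≤13, objective 24.
(s,t)=(0,3): 2·0+5·3=15≤29, 6·0+3·3=9≤13, objective 18.
No feasible integer point exceeds 24.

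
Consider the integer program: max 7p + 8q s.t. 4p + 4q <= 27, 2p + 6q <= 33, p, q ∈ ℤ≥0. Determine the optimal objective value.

47

(p,q)=(1,5): 4·1+4·5=24≤27, 2·1+6·5=32≤33, objective 47.
(p,q)=(2,4): 4·2+4·4=24≤27, 2·2+6·4=28≤33, objective 46.
Maximum is 47 at (p,q)=(1,5).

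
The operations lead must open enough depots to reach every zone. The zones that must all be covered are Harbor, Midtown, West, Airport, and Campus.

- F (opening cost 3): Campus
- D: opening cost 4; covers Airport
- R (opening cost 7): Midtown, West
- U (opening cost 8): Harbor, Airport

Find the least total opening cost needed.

18

The greedy cost-per-new-zone heuristic would pick F, R, D, and U for 22, but a cheaper cover exists.
Choose F, R, and U: together they cover Harbor, Midtown, West, Airport, Campus — every zone.
Total opening cost: 3 + 7 + 8 = 18.
No cover costs less than 18.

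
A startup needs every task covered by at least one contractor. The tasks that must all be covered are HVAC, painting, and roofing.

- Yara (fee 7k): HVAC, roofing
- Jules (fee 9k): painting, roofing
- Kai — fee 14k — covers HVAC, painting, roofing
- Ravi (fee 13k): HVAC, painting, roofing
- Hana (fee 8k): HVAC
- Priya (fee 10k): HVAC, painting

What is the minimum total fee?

This is a weighted set-cover instance.
The greedy cost-per-new-task heuristic would pick Yara and Jules for 16, but a cheaper cover exists.
Ravi alone covers HVAC, painting, roofing — every task.
Total fee: 13.
No cover costs less than 13.

13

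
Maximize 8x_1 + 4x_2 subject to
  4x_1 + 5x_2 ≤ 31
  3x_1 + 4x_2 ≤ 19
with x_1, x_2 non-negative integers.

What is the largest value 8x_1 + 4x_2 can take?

48

(x_1,x_2)=(6,0) is feasible, giving 48.
(x_1,x_2)=(5,1) is feasible, giving 44.
(x_1,x_2)=(5,0) is feasible, giving 40.
Maximum is 48 at (x_1,x_2)=(6,0).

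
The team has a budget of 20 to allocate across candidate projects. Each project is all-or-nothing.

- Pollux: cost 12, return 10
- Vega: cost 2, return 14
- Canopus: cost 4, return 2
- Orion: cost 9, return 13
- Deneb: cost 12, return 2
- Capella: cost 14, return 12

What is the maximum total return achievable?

Vega + Canopus + Capella: cost 2 + 4 + 14 = 20 ≤ 20, return 14 + 2 + 12 = 28.
Vega + Orion: cost 2 + 9 = 11 ≤ 20, return 14 + 13 = 27.
Vega + Canopus + Orion: cost 2 + 4 + 9 = 15 ≤ 20, return 14 + 2 + 13 = 29.
Best is Vega, Canopus, and Orion with total return 29.

29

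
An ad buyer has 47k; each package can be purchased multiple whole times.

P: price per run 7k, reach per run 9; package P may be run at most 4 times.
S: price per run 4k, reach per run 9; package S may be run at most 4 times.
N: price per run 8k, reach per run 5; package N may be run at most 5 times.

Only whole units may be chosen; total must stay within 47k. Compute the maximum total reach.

S has the best ratio (9/4); taking only S gives at most 4×9 = 36 (stopped by the supply cap of 4).
Mixing does better — 4×P and 4×S: price 44 ≤ 47, reach 4·9 + 4·9 = 72.

72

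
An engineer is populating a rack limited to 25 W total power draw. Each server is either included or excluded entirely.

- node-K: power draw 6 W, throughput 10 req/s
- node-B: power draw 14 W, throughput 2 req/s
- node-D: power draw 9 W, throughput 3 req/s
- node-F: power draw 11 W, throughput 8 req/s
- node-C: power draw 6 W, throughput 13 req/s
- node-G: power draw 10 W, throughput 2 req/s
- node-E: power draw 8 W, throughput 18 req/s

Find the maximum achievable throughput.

Allowing fractional choices, the relaxed optimum would be about 44.6, but servers are indivisible.
node-K + node-F + node-E: power draw 6 + 11 + 8 = 25 ≤ 25, throughput 10 + 8 + 18 = 36.
node-K + node-C + node-E: power draw 6 + 6 + 8 = 20 ≤ 25, throughput 10 + 13 + 18 = 41.
node-F + node-C + node-E: power draw 11 + 6 + 8 = 25 ≤ 25, throughput 8 + 13 + 18 = 39.
Best is node-K, node-C, and node-E with total throughput 41.

41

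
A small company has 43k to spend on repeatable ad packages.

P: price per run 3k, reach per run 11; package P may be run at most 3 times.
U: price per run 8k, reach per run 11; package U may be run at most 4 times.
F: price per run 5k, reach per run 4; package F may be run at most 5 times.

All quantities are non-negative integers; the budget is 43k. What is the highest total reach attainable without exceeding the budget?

77

3×P, 3×U, and 2×F: price 43 ≤ 43, reach 3·11 + 3·11 + 2·4 = 74.
3×P and 4×U: price 41 ≤ 43, reach 3·11 + 4·11 = 77.
Best is 77.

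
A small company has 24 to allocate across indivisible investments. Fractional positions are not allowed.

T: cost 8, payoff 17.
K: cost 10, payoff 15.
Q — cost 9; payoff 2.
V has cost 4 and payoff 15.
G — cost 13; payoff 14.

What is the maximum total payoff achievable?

47

T + K + V: cost 8 + 10 + 4 = 22 ≤ 24, payoff 17 + 15 + 15 = 47.
T + Q + V: cost 8 + 9 + 4 = 21 ≤ 24, payoff 17 + 2 + 15 = 34.
T + V: cost 8 + 4 = 12 ≤ 24, payoff 17 + 15 = 32.
Best is T, K, and V with total payoff 47.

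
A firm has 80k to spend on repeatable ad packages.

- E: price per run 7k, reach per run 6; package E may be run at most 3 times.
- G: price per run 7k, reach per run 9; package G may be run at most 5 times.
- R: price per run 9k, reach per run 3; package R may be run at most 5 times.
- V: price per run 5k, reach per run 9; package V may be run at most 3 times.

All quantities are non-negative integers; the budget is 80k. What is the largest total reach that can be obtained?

93

3×E, 5×G, and 3×V: price 71 ≤ 80, reach 3·6 + 5·9 + 3·9 = 90.
3×E, 5×G, 1×R, and 3×V: price 80 ≤ 80, reach 3·6 + 5·9 + 1·3 + 3·9 = 93.
Best is 93.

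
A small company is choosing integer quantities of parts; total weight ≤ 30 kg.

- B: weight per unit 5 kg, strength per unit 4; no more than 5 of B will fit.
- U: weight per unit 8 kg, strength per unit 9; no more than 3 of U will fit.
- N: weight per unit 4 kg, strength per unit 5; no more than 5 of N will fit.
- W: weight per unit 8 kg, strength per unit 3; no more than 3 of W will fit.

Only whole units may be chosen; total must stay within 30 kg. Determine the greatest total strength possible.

This is a bounded integer knapsack.
N has the best ratio (5/4); taking only N gives at most 5×5 = 25 (stopped by the supply cap of 5).
Mixing does better — 1×U and 5×N: weight 28 ≤ 30, strength 1·9 + 5·5 = 34.

34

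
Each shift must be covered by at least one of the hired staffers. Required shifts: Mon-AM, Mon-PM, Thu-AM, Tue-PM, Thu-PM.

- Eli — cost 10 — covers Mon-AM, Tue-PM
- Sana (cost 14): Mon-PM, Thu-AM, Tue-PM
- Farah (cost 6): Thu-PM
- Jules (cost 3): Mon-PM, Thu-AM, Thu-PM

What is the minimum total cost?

Choose Eli and Jules: together they cover Mon-AM, Mon-PM, Thu-AM, Tue-PM, Thu-PM — every shift.
Total cost: 10 + 3 = 13.
No cover costs less than 13.

13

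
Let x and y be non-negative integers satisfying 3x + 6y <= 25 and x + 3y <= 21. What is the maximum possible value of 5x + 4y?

(x,y)=(8,0): 3·8+6·0=24≤25, 1·8+3·0=8≤21, objective 40.
(x,y)=(7,0): 3·7+6·0=21≤25, 1·7+3·0=7≤21, objective 35.
No feasible integer point exceeds 40.

40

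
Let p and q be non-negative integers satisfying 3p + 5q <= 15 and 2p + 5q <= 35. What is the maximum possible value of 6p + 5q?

30

(p,q)=(5,0): 3·5+5·0=15≤15, 2·5+5·0=10≤35, objective 30.
(p,q)=(4,0): 3·4+5·0=12≤15, 2·4+5·0=8≤35, objective 24.
The best lattice point is (5,0), giving 30.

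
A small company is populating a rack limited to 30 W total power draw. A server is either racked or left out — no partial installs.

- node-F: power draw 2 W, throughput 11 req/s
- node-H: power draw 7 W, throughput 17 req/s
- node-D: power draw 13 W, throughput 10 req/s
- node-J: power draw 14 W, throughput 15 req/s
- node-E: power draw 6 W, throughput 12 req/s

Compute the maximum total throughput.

This is an integer program with binary decision variables.
Allowing fractional choices, the relaxed optimum would be about 55.8, but servers are indivisible.
node-H + node-J + node-E: power draw 7 + 14 + 6 = 27 ≤ 30, throughput 17 + 15 + 12 = 44.
node-F + node-H + node-D + node-E: power draw 2 + 7 + 13 + 6 = 28 ≤ 30, throughput 11 + 17 + 10 + 12 = 50.
node-F + node-H + node-J + node-E: power draw 2 + 7 + 14 + 6 = 29 ≤ 30, throughput 11 + 17 + 15 + 12 = 55.
Best is node-F, node-H, node-J, and node-E with total throughput 55.

55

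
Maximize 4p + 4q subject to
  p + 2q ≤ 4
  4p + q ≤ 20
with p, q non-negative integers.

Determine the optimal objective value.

(p,q)=(4,0): 1·4+2·0=4≤4, 4·4+1·0=16≤20, objective 16.
(p,q)=(3,0): 1·3+2·0=3≤4, 4·3+1·0=12≤20, objective 12.
Maximum is 16 at (p,q)=(4,0).

16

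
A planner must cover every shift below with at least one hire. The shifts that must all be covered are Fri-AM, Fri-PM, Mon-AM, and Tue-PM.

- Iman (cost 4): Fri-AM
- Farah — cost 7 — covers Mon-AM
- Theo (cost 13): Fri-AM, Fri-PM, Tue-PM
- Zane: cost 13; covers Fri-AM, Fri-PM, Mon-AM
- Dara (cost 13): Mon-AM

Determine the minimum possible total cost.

20

This is a weighted set-cover instance.
The greedy cost-per-new-shift heuristic would pick Iman, Theo, and Farah for 24, but a cheaper cover exists.
Choose Farah and Theo: together they cover Fri-AM, Fri-PM, Mon-AM, Tue-PM — every shift.
Total cost: 7 + 13 = 20.
No cover costs less than 20.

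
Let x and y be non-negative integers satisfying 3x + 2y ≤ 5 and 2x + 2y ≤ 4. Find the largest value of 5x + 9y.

(x,y)=(0,2): 3·0+2·2=4≤5, 2·0+2·2=4≤4, objective 18.
(x,y)=(1,1): 3·1+2·1=5≤5, 2·1+2·1=4≤4, objective 14.
(x,y)=(0,1): 3·0+2·1=2≤5, 2·0+2·1=2≤4, objective 9.
Maximum is 18 at (x,y)=(0,2).

18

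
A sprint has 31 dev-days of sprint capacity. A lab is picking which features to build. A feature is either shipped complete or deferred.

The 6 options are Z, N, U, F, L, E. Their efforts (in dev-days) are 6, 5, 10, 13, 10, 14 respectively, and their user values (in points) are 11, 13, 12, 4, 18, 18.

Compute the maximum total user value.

54

Z + L + E: effort 6 + 10 + 14 = 30 ≤ 31, user value 11 + 18 + 18 = 47.
Z + N + U + L: effort 6 + 5 + 10 + 10 = 31 ≤ 31, user value 11 + 13 + 12 + 18 = 54.
N + L + E: effort 5 + 10 + 14 = 29 ≤ 31, user value 13 + 18 + 18 = 49.
Best is Z, N, U, and L with total user value 54.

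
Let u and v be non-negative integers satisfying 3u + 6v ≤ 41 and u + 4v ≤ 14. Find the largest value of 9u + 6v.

Relaxing integrality, the LP optimum is 123.00 at (u,v) = (13.7, 0), which is not an integer point.
(u,v)=(13,0): 3·13+6·0=39≤41, 1·13+4·0=13≤14, objective 117.
(u,v)=(12,0): 3·12+6·0=36≤41, 1·12+4·0=12≤14, objective 108.
No feasible integer point exceeds 117.

117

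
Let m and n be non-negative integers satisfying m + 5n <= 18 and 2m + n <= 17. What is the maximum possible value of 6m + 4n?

52

The continuous relaxation peaks at (7.44, 2.11) with value 53.11; rounding to a feasible lattice point costs some objective.
(m,n)=(8,1): 1·8+5·1=13≤18, 2·8+1·1=17≤17, objective 52.
(m,n)=(7,2): 1·7+5·2=17≤18, 2·7+1·2=16≤17, objective 50.
(m,n)=(8,0): 1·8+5·0=8≤18, 2·8+1·0=16≤17, objective 48.
The best lattice point is (8,1), giving 52.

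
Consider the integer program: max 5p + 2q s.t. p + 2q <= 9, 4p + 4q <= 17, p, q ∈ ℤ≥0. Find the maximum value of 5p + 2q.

The continuous relaxation peaks at (4.25, 0) with value 21.25; rounding to a feasible lattice point costs some objective.
(p,q)=(4,0): 1·4+2·0=4≤9, 4·4+4·0=16≤17, objective 20.
(p,q)=(3,1): 1·3+2·1=5≤9, 4·3+4·1=16≤17, objective 17.
No feasible integer point exceeds 20.

20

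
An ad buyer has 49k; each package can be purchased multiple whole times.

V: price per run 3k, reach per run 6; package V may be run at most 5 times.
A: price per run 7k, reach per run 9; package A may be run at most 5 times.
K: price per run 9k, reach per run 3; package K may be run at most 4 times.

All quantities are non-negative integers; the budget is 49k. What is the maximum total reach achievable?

69

Take 4×V and 5×A: price 47 ≤ 49, reach 4·6 + 5·9 = 69.
No other integer combination yields more.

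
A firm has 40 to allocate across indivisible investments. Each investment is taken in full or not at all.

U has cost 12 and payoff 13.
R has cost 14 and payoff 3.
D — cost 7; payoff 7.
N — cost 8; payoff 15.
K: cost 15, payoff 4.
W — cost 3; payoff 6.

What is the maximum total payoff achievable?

41

U + D + N + W: cost 12 + 7 + 8 + 3 = 30 ≤ 40, payoff 13 + 7 + 15 + 6 = 41.
U + N + K + W: cost 12 + 8 + 15 + 3 = 38 ≤ 40, payoff 13 + 15 + 4 + 6 = 38.
Best is U, D, N, and W with total payoff 41.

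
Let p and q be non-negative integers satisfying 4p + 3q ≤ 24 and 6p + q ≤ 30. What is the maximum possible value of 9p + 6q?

51

Relaxing integrality, the LP optimum is 52.71 at (p,q) = (4.71, 1.71), which is not an integer point.
(p,q)=(3,4): 4·3+3·4=24≤24, 6·3+1·4=22≤30, objective 51.
(p,q)=(4,2): 4·4+3·2=22≤24, 6·4+1·2=26≤30, objective 48.
(p,q)=(2,5): 4·2+3·5=23≤24, 6·2+1·5=17≤30, objective 48.
Maximum is 51 at (p,q)=(3,4).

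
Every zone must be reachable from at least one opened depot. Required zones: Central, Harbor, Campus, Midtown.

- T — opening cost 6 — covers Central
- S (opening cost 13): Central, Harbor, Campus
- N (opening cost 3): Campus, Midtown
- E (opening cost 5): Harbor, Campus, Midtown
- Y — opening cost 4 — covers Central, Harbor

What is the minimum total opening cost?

7

This is an integer covering problem.
Choose N and Y: together they cover Central, Harbor, Campus, Midtown — every zone.
Total opening cost: 3 + 4 = 7.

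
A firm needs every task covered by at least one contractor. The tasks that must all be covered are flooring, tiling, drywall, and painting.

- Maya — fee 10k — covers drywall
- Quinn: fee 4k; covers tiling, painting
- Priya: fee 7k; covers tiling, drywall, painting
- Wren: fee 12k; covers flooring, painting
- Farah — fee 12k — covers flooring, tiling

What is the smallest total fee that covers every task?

The greedy cost-per-new-task heuristic would pick Quinn, Priya, and Wren for 23, but a cheaper cover exists.
Choose Priya and Wren: together they cover flooring, tiling, drywall, painting — every task.
Total fee: 7 + 12 = 19.
No cover costs less than 19.

19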